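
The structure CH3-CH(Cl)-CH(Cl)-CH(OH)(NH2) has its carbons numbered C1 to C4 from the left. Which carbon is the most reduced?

Tallying each carbon's bonds:
C1: 1C, 3H → 0 − 3 = -3
C2: 2C, 1H, 1Cl → 0 − 1 + 1 = 0
C3: 2C, 1H, 1Cl → 0 − 1 + 1 = 0
C4: 1C, 1H, 1O, 1N → 0 − 1 + 1 + 1 = +1
The most reduced carbon is C1 at -3.

C1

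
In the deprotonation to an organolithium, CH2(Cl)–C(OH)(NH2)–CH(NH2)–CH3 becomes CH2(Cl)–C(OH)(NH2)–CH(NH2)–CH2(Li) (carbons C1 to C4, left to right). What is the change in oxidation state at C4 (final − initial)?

0

Before: C4 has 1 bond to C, 3 bonds to H → oxidation state -3.
After: C4 has 1 bond to C, 2 bonds to H, 1 bond to Li → oxidation state -3.
Δ = -3 − (-3) = 0, so no net redox change at C4.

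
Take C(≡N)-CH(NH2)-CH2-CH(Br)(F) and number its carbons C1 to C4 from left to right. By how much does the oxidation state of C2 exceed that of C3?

+2

C2: 2C, 1H, 1N → 0 − 1 + 1 = 0
C3: 2C, 2H → 0 − 2 = -2
Difference: 0 − (-2) = +2.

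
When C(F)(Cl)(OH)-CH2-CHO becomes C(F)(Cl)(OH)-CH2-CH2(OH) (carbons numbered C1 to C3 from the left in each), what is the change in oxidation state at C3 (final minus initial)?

Before: C3 has 1 bond to C, 1 bond to H, 2 bonds to O → oxidation state +1.
After: C3 has 1 bond to C, 2 bonds to H, 1 bond to O → oxidation state -1.
Δ = -1 − (+1) = -2, so this is a reduction at C3.

-2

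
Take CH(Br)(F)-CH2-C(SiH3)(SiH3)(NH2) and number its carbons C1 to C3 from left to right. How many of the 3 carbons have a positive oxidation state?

1

Bonds to more-electronegative neighbours contribute +1 each, bonds to H or metals contribute −1 each, and C–C bonds contribute 0. Tallying each carbon:
C1: 1C, 1H, 1F, 1Br → 0 − 1 + 1 + 1 = +1
C2: 2C, 2H → 0 − 2 = -2
C3: 1C, 1N, 2Si → 0 + 1 − 2 = -1
1 carbon (C1) meets the condition.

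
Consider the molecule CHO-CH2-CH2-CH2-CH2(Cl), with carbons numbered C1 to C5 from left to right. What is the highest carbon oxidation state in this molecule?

Tallying each carbon's bonds:
C1: 1C, 1H, 2O → 0 − 1 + 2 = +1
C2: 2C, 2H → 0 − 2 = -2
C3: 2C, 2H → 0 − 2 = -2
C4: 2C, 2H → 0 − 2 = -2
C5: 1C, 2H, 1Cl → 0 − 2 + 1 = -1
The highest value is +1.

+1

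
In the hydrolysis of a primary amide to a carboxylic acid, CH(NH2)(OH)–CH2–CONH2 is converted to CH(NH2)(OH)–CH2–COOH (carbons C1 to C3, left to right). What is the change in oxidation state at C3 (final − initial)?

Before: C3 has 1 bond to C, 2 bonds to O, 1 bond to N → oxidation state +3.
After: C3 has 1 bond to C, 3 bonds to O → oxidation state +3.
Δ = +3 − (+3) = 0, so no net redox change at C3.

0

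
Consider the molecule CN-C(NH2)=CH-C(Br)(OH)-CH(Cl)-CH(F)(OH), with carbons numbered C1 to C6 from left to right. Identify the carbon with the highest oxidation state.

C1

Tallying each carbon's bonds:
C1: 1C, 3N → 0 + 3 = +3
C2: 3C, 1N → 0 + 1 = +1
C3: 3C, 1H → 0 − 1 = -1
C4: 2C, 1O, 1Br → 0 + 1 + 1 = +2
C5: 2C, 1H, 1Cl → 0 − 1 + 1 = 0
C6: 1C, 1H, 1O, 1F → 0 − 1 + 1 + 1 = +1
The most oxidised carbon is C1 at +3.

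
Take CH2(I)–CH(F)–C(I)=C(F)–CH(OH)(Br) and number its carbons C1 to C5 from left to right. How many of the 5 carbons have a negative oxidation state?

1

Each bond to a more electronegative atom (O, N, halogen) counts +1, each bond to a less electronegative atom (H, metal, B, Si) counts −1, and each C–C bond counts 0. Tallying each carbon:
C1: 1C, 2H, 1I → 0 − 2 + 1 = -1
C2: 2C, 1H, 1F → 0 − 1 + 1 = 0
C3: 3C, 1I → 0 + 1 = +1
C4: 3C, 1F → 0 + 1 = +1
C5: 1C, 1H, 1O, 1Br → 0 − 1 + 1 + 1 = +1
1 carbon (C1) meets the condition.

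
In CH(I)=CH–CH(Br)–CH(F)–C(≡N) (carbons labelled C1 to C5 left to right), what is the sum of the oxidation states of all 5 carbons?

Tallying each carbon's bonds:
C1: 2C, 1H, 1I → 0 − 1 + 1 = 0
C2: 3C, 1H → 0 − 1 = -1
C3: 2C, 1H, 1Br → 0 − 1 + 1 = 0
C4: 2C, 1H, 1F → 0 − 1 + 1 = 0
C5: 1C, 3N → 0 + 3 = +3
Sum = 0 − 1 + 0 + 0 + 3 = +2.

+2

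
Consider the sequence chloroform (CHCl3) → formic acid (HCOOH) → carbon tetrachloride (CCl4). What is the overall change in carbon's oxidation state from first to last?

Carbon oxidation states along the series — chloroform: +2, formic acid: +2, carbon tetrachloride: +4.
Net change = +4 − (+2) = +2.

+2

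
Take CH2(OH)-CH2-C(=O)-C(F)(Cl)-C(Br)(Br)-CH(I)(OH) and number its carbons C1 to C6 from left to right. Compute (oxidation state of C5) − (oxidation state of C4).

C5: 2C, 2Br → 0 + 2 = +2
C4: 2C, 1F, 1Cl → 0 + 1 + 1 = +2
Difference: +2 − (+2) = 0.

0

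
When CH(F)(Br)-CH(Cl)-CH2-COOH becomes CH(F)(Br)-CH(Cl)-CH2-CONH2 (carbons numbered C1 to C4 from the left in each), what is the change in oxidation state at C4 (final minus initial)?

Before: C4 has 1 bond to C, 3 bonds to O → oxidation state +3.
After: C4 has 1 bond to C, 2 bonds to O, 1 bond to N → oxidation state +3.
Δ = +3 − (+3) = 0, so no net redox change at C4.

0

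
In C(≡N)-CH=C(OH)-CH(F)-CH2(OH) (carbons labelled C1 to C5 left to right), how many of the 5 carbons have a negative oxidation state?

Count +1 for every bond to an atom more electronegative than carbon and −1 for every bond to one less electronegative; C–C bonds are 0. Tallying each carbon:
C1: 1C, 3N → 0 + 3 = +3
C2: 3C, 1H → 0 − 1 = -1
C3: 3C, 1O → 0 + 1 = +1
C4: 2C, 1H, 1F → 0 − 1 + 1 = 0
C5: 1C, 2H, 1O → 0 − 2 + 1 = -1
2 carbons (C2, C5) meet the condition.

2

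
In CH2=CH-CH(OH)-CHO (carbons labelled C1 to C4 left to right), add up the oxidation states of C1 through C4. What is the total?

Each bond to a more electronegative atom (O, N, halogen) counts +1, each bond to a less electronegative atom (H, metal, B, Si) counts −1, and each C–C bond counts 0. Tallying each carbon:
C1: 2C, 2H → 0 − 2 = -2
C2: 3C, 1H → 0 − 1 = -1
C3: 2C, 1H, 1O → 0 − 1 + 1 = 0
C4: 1C, 1H, 2O → 0 − 1 + 2 = +1
Sum = -2 − 1 + 0 + 1 = -2.

-2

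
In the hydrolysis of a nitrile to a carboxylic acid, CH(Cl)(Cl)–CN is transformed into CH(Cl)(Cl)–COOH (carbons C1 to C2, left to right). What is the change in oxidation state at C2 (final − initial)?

0

Before: C2 has 1 bond to C, 3 bonds to N → oxidation state +3.
After: C2 has 1 bond to C, 3 bonds to O → oxidation state +3.
Δ = +3 − (+3) = 0, so no net redox change at C2.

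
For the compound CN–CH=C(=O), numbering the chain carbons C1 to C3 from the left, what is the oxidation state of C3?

Assign +1 per bond to O/N/halogen, −1 per bond to H or an electropositive element, and 0 per bond to carbon.
C3 has a double bond to C (2×0 = 0), a double bond to O (2×+1 = +2).
Oxidation state = 0 + 2 = +2.

+2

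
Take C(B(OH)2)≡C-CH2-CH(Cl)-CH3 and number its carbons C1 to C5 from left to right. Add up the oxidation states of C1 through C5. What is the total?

-6

Assign +1 per bond to O/N/halogen, −1 per bond to H or an electropositive element, and 0 per bond to carbon. Tallying each carbon:
C1: 3C, 1B → 0 − 1 = -1
C2: 4C → 0 = 0
C3: 2C, 2H → 0 − 2 = -2
C4: 2C, 1H, 1Cl → 0 − 1 + 1 = 0
C5: 1C, 3H → 0 − 3 = -3
Sum = -1 + 0 − 2 + 0 − 3 = -6.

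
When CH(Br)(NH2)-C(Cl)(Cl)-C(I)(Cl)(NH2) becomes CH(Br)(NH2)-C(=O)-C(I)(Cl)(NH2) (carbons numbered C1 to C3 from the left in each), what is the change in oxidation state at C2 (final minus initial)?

Before: C2 has 2 bonds to C, 2 bonds to Cl → oxidation state +2.
After: C2 has 2 bonds to C, 2 bonds to O → oxidation state +2.
Δ = +2 − (+2) = 0, so no net redox change at C2.

0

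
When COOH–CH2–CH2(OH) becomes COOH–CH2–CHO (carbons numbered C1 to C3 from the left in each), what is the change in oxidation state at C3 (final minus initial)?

Before: C3 has 1 bond to C, 2 bonds to H, 1 bond to O → oxidation state -1.
After: C3 has 1 bond to C, 1 bond to H, 2 bonds to O → oxidation state +1.
Δ = +1 − (-1) = +2, so this is an oxidation at C3.

+2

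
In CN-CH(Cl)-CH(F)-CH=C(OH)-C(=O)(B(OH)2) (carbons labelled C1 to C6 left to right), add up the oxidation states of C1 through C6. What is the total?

+4

Count +1 for every bond to an atom more electronegative than carbon and −1 for every bond to one less electronegative; C–C bonds are 0. Tallying each carbon:
C1: 1C, 3N → 0 + 3 = +3
C2: 2C, 1H, 1Cl → 0 − 1 + 1 = 0
C3: 2C, 1H, 1F → 0 − 1 + 1 = 0
C4: 3C, 1H → 0 − 1 = -1
C5: 3C, 1O → 0 + 1 = +1
C6: 1C, 2O, 1B → 0 + 2 − 1 = +1
Sum = +3 + 0 + 0 − 1 + 1 + 1 = +4.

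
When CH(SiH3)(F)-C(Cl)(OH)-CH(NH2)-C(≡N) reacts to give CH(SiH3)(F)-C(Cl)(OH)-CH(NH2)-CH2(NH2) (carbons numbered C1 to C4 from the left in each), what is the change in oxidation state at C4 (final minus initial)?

Before: C4 has 1 bond to C, 3 bonds to N → oxidation state +3.
After: C4 has 1 bond to C, 2 bonds to H, 1 bond to N → oxidation state -1.
Δ = -1 − (+3) = -4, so this is a reduction at C4.

-4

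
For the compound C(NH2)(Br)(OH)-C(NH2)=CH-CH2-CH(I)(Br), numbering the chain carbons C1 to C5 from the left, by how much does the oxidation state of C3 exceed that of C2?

C3: 3C, 1H → 0 − 1 = -1
C2: 3C, 1N → 0 + 1 = +1
Difference: -1 − (+1) = -2.

-2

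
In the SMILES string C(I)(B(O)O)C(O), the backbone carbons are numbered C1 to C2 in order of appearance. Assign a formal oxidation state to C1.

-1

Each bond to a more electronegative atom (O, N, halogen) counts +1, each bond to a less electronegative atom (H, metal, B, Si) counts −1, and each C–C bond counts 0.
C1 has one bond to C (0), one bond to H (-1), one bond to I (+1), one bond to B (-1).
Oxidation state = 0 − 1 + 1 − 1 = -1.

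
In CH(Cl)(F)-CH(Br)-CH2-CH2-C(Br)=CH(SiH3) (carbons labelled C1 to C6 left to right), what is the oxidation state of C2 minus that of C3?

+2

C2: 2C, 1H, 1Br → 0 − 1 + 1 = 0
C3: 2C, 2H → 0 − 2 = -2
Difference: 0 − (-2) = +2.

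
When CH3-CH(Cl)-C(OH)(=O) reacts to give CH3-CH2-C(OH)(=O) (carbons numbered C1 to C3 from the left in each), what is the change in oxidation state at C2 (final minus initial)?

Before: C2 has 2 bonds to C, 1 bond to H, 1 bond to Cl → oxidation state 0.
After: C2 has 2 bonds to C, 2 bonds to H → oxidation state -2.
Δ = -2 − (0) = -2, so this is a reduction at C2.

-2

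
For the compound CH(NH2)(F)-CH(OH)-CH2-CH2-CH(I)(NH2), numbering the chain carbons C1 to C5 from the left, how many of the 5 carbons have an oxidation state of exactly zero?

Tallying each carbon's bonds:
C1: 1C, 1H, 1N, 1F → 0 − 1 + 1 + 1 = +1
C2: 2C, 1H, 1O → 0 − 1 + 1 = 0
C3: 2C, 2H → 0 − 2 = -2
C4: 2C, 2H → 0 − 2 = -2
C5: 1C, 1H, 1N, 1I → 0 − 1 + 1 + 1 = +1
1 carbon (C2) meets the condition.

1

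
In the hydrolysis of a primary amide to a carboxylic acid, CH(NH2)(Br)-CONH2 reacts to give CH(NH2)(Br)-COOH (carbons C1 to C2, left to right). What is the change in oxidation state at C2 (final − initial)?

Before: C2 has 1 bond to C, 2 bonds to O, 1 bond to N → oxidation state +3.
After: C2 has 1 bond to C, 3 bonds to O → oxidation state +3.
Δ = +3 − (+3) = 0, so no net redox change at C2.

0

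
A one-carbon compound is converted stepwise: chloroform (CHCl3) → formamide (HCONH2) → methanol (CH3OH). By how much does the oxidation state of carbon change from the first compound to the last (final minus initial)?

-4

Carbon oxidation states along the series — chloroform: +2, formamide: +2, methanol: -2.
Net change = -2 − (+2) = -4.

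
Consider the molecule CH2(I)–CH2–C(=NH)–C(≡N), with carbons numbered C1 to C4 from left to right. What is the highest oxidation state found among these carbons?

+3

Bonds to more-electronegative neighbours contribute +1 each, bonds to H or metals contribute −1 each, and C–C bonds contribute 0. Tallying each carbon:
C1: 1C, 2H, 1I → 0 − 2 + 1 = -1
C2: 2C, 2H → 0 − 2 = -2
C3: 2C, 2N → 0 + 2 = +2
C4: 1C, 3N → 0 + 3 = +3
The highest value is +3.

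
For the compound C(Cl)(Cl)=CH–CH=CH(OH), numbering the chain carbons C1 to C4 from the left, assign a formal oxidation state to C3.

-1

C3 has one bond to C (0), a double bond to C (2×0 = 0), one bond to H (-1).
Oxidation state = 0 + 0 − 1 = -1.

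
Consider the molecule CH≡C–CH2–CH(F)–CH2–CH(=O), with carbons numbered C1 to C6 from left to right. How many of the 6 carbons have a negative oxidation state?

Tallying each carbon's bonds:
C1: 3C, 1H → 0 − 1 = -1
C2: 4C → 0 = 0
C3: 2C, 2H → 0 − 2 = -2
C4: 2C, 1H, 1F → 0 − 1 + 1 = 0
C5: 2C, 2H → 0 − 2 = -2
C6: 1C, 1H, 2O → 0 − 1 + 2 = +1
3 carbons (C1, C3, C5) meet the condition.

3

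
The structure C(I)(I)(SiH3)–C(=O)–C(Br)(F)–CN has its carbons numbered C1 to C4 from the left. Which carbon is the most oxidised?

Tallying each carbon's bonds:
C1: 1C, 2I, 1Si → 0 + 2 − 1 = +1
C2: 2C, 2O → 0 + 2 = +2
C3: 2C, 1F, 1Br → 0 + 1 + 1 = +2
C4: 1C, 3N → 0 + 3 = +3
The most oxidised carbon is C4 at +3.

C4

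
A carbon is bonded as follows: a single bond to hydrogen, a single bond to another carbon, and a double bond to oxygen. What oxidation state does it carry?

+1

The carbon has one bond to C (0), a double bond to O (2×+1 = +2), one bond to H (-1).
Oxidation state = 0 + 2 − 1 = +1.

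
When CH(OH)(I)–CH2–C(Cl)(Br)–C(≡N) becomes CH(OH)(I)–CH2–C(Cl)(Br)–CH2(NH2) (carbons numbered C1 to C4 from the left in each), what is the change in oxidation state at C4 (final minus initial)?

-4

Before: C4 has 1 bond to C, 3 bonds to N → oxidation state +3.
After: C4 has 1 bond to C, 2 bonds to H, 1 bond to N → oxidation state -1.
Δ = -1 − (+3) = -4, so this is a reduction at C4.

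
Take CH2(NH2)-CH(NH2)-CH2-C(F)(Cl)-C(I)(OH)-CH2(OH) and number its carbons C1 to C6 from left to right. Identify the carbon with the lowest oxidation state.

C3

Tallying each carbon's bonds:
C1: 1C, 2H, 1N → 0 − 2 + 1 = -1
C2: 2C, 1H, 1N → 0 − 1 + 1 = 0
C3: 2C, 2H → 0 − 2 = -2
C4: 2C, 1F, 1Cl → 0 + 1 + 1 = +2
C5: 2C, 1O, 1I → 0 + 1 + 1 = +2
C6: 1C, 2H, 1O → 0 − 2 + 1 = -1
The most reduced carbon is C3 at -2.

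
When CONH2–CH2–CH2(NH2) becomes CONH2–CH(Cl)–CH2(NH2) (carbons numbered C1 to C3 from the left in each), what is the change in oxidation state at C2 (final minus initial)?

Before: C2 has 2 bonds to C, 2 bonds to H → oxidation state -2.
After: C2 has 2 bonds to C, 1 bond to H, 1 bond to Cl → oxidation state 0.
Δ = 0 − (-2) = +2, so this is an oxidation at C2.

+2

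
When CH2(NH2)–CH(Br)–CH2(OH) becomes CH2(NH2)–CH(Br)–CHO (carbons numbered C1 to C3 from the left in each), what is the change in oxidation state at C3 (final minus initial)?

Before: C3 has 1 bond to C, 2 bonds to H, 1 bond to O → oxidation state -1.
After: C3 has 1 bond to C, 1 bond to H, 2 bonds to O → oxidation state +1.
Δ = +1 − (-1) = +2, so this is an oxidation at C3.

+2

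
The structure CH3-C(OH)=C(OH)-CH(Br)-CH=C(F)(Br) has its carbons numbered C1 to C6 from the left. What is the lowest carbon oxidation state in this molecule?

-3

Tallying each carbon's bonds:
C1: 1C, 3H → 0 − 3 = -3
C2: 3C, 1O → 0 + 1 = +1
C3: 3C, 1O → 0 + 1 = +1
C4: 2C, 1H, 1Br → 0 − 1 + 1 = 0
C5: 3C, 1H → 0 − 1 = -1
C6: 2C, 1F, 1Br → 0 + 1 + 1 = +2
The lowest value is -3.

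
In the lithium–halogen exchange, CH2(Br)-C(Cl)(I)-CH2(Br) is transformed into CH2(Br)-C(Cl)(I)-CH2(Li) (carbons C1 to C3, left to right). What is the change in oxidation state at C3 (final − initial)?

-2

Before: C3 has 1 bond to C, 2 bonds to H, 1 bond to Br → oxidation state -1.
After: C3 has 1 bond to C, 2 bonds to H, 1 bond to Li → oxidation state -3.
Δ = -3 − (-1) = -2, so this is a reduction at C3.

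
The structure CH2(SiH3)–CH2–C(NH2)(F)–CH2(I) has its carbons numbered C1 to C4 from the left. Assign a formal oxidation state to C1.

-3

C1 has one bond to C (0), one bond to H (-1), one bond to Si (-1), one bond to H (-1).
Oxidation state = 0 − 1 − 1 − 1 = -3.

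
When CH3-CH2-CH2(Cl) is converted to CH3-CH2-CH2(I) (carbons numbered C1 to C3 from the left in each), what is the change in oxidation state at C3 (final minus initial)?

0

Before: C3 has 1 bond to C, 2 bonds to H, 1 bond to Cl → oxidation state -1.
After: C3 has 1 bond to C, 2 bonds to H, 1 bond to I → oxidation state -1.
Δ = -1 − (-1) = 0, so no net redox change at C3.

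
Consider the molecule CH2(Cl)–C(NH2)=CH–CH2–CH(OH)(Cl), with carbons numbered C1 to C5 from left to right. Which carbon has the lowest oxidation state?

C4

Assign +1 per bond to O/N/halogen, −1 per bond to H or an electropositive element, and 0 per bond to carbon. Tallying each carbon:
C1: 1C, 2H, 1Cl → 0 − 2 + 1 = -1
C2: 3C, 1N → 0 + 1 = +1
C3: 3C, 1H → 0 − 1 = -1
C4: 2C, 2H → 0 − 2 = -2
C5: 1C, 1H, 1O, 1Cl → 0 − 1 + 1 + 1 = +1
The most reduced carbon is C4 at -2.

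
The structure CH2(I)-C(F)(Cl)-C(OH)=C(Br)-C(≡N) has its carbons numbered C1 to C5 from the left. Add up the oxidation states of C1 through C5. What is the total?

Count +1 for every bond to an atom more electronegative than carbon and −1 for every bond to one less electronegative; C–C bonds are 0. Tallying each carbon:
C1: 1C, 2H, 1I → 0 − 2 + 1 = -1
C2: 2C, 1F, 1Cl → 0 + 1 + 1 = +2
C3: 3C, 1O → 0 + 1 = +1
C4: 3C, 1Br → 0 + 1 = +1
C5: 1C, 3N → 0 + 3 = +3
Sum = -1 + 2 + 1 + 1 + 3 = +6.

+6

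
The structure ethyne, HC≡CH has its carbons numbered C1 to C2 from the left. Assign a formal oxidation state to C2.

Bonds to more-electronegative neighbours contribute +1 each, bonds to H or metals contribute −1 each, and C–C bonds contribute 0.
C2 has one bond to H (-1), a triple bond to C (3×0 = 0).
Oxidation state = -1 + 0 = -1.

-1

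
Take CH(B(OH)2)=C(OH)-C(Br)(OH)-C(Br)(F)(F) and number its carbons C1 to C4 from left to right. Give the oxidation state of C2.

+1

Assign +1 per bond to O/N/halogen, −1 per bond to H or an electropositive element, and 0 per bond to carbon.
C2 has a double bond to C (2×0 = 0), one bond to C (0), one bond to O (+1).
Oxidation state = 0 + 0 + 1 = +1.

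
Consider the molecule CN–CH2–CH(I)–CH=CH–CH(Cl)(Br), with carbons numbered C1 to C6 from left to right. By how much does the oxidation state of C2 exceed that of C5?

C2: 2C, 2H → 0 − 2 = -2
C5: 3C, 1H → 0 − 1 = -1
Difference: -2 − (-1) = -1.

-1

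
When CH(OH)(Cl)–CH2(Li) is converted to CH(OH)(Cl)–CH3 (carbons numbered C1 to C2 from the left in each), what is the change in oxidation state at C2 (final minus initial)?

Before: C2 has 1 bond to C, 2 bonds to H, 1 bond to Li → oxidation state -3.
After: C2 has 1 bond to C, 3 bonds to H → oxidation state -3.
Δ = -3 − (-3) = 0, so no net redox change at C2.

0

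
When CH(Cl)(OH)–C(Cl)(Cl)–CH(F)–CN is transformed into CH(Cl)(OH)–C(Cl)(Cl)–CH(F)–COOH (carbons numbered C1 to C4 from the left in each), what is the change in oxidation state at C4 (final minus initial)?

0

Before: C4 has 1 bond to C, 3 bonds to N → oxidation state +3.
After: C4 has 1 bond to C, 3 bonds to O → oxidation state +3.
Δ = +3 − (+3) = 0, so no net redox change at C4.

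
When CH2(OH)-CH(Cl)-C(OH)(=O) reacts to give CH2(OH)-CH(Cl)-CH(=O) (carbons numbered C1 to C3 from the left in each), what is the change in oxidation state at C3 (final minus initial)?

-2

Before: C3 has 1 bond to C, 3 bonds to O → oxidation state +3.
After: C3 has 1 bond to C, 1 bond to H, 2 bonds to O → oxidation state +1.
Δ = +1 − (+3) = -2, so this is a reduction at C3.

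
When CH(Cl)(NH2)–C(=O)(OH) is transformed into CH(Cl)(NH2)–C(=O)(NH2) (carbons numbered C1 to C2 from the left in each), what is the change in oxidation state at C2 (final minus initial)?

0

Before: C2 has 1 bond to C, 3 bonds to O → oxidation state +3.
After: C2 has 1 bond to C, 2 bonds to O, 1 bond to N → oxidation state +3.
Δ = +3 − (+3) = 0, so no net redox change at C2.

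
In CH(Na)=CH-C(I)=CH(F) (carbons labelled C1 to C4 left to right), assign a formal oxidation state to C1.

C1 has a double bond to C (2×0 = 0), one bond to H (-1), one bond to Na (-1).
Oxidation state = 0 − 1 − 1 = -2.

-2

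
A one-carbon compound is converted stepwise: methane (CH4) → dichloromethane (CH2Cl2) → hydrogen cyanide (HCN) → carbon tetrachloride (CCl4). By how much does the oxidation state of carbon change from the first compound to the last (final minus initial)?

Carbon oxidation states along the series — methane: -4, dichloromethane: 0, hydrogen cyanide: +2, carbon tetrachloride: +4.
Net change = +4 − (-4) = +8.

+8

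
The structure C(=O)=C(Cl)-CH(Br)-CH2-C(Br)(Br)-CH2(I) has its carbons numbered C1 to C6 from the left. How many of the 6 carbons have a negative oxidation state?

Assign +1 per bond to O/N/halogen, −1 per bond to H or an electropositive element, and 0 per bond to carbon. Tallying each carbon:
C1: 2C, 2O → 0 + 2 = +2
C2: 3C, 1Cl → 0 + 1 = +1
C3: 2C, 1H, 1Br → 0 − 1 + 1 = 0
C4: 2C, 2H → 0 − 2 = -2
C5: 2C, 2Br → 0 + 2 = +2
C6: 1C, 2H, 1I → 0 − 2 + 1 = -1
2 carbons (C4, C6) meet the condition.

2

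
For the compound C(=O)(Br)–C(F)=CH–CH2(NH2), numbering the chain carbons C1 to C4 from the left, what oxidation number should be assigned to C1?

C1 has one bond to C (0), a double bond to O (2×+1 = +2), one bond to Br (+1).
Oxidation state = 0 + 2 + 1 = +3.

+3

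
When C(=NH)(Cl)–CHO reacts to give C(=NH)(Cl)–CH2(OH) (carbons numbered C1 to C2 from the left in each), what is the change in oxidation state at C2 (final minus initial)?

Before: C2 has 1 bond to C, 1 bond to H, 2 bonds to O → oxidation state +1.
After: C2 has 1 bond to C, 2 bonds to H, 1 bond to O → oxidation state -1.
Δ = -1 − (+1) = -2, so this is a reduction at C2.

-2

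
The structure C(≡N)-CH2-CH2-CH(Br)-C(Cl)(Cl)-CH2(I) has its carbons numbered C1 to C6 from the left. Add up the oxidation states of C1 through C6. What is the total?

0

Bonds to more-electronegative neighbours contribute +1 each, bonds to H or metals contribute −1 each, and C–C bonds contribute 0. Tallying each carbon:
C1: 1C, 3N → 0 + 3 = +3
C2: 2C, 2H → 0 − 2 = -2
C3: 2C, 2H → 0 − 2 = -2
C4: 2C, 1H, 1Br → 0 − 1 + 1 = 0
C5: 2C, 2Cl → 0 + 2 = +2
C6: 1C, 2H, 1I → 0 − 2 + 1 = -1
Sum = +3 − 2 − 2 + 0 + 2 − 1 = 0.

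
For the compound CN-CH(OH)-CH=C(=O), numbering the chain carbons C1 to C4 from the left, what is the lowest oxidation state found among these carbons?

-1

Tallying each carbon's bonds:
C1: 1C, 3N → 0 + 3 = +3
C2: 2C, 1H, 1O → 0 − 1 + 1 = 0
C3: 3C, 1H → 0 − 1 = -1
C4: 2C, 2O → 0 + 2 = +2
The lowest value is -1.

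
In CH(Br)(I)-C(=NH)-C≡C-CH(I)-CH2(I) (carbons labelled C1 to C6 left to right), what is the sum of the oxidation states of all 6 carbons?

Tallying each carbon's bonds:
C1: 1C, 1H, 1Br, 1I → 0 − 1 + 1 + 1 = +1
C2: 2C, 2N → 0 + 2 = +2
C3: 4C → 0 = 0
C4: 4C → 0 = 0
C5: 2C, 1H, 1I → 0 − 1 + 1 = 0
C6: 1C, 2H, 1I → 0 − 2 + 1 = -1
Sum = +1 + 2 + 0 + 0 + 0 − 1 = +2.

+2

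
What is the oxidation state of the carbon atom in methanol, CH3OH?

-2

Assign +1 per bond to O/N/halogen, −1 per bond to H or an electropositive element, and 0 per bond to carbon.
The carbon has one bond to H (-1), one bond to H (-1), one bond to H (-1), one bond to O (+1).
Oxidation state = -1 − 1 − 1 + 1 = -2.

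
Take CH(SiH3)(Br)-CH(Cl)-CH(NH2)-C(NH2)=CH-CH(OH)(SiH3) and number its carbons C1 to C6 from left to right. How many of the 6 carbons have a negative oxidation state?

Bonds to more-electronegative neighbours contribute +1 each, bonds to H or metals contribute −1 each, and C–C bonds contribute 0. Tallying each carbon:
C1: 1C, 1H, 1Br, 1Si → 0 − 1 + 1 − 1 = -1
C2: 2C, 1H, 1Cl → 0 − 1 + 1 = 0
C3: 2C, 1H, 1N → 0 − 1 + 1 = 0
C4: 3C, 1N → 0 + 1 = +1
C5: 3C, 1H → 0 − 1 = -1
C6: 1C, 1H, 1O, 1Si → 0 − 1 + 1 − 1 = -1
3 carbons (C1, C5, C6) meet the condition.

3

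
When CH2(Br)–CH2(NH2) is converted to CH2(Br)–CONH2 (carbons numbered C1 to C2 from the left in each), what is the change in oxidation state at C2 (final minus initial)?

Before: C2 has 1 bond to C, 2 bonds to H, 1 bond to N → oxidation state -1.
After: C2 has 1 bond to C, 2 bonds to O, 1 bond to N → oxidation state +3.
Δ = +3 − (-1) = +4, so this is an oxidation at C2.

+4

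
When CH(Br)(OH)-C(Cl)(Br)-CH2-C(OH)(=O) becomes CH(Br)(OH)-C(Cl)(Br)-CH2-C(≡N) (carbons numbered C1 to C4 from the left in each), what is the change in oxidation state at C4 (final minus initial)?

Before: C4 has 1 bond to C, 3 bonds to O → oxidation state +3.
After: C4 has 1 bond to C, 3 bonds to N → oxidation state +3.
Δ = +3 − (+3) = 0, so no net redox change at C4.

0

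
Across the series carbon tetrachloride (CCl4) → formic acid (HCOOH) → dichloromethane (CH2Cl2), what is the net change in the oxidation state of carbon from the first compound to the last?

-4

Carbon oxidation states along the series — carbon tetrachloride: +4, formic acid: +2, dichloromethane: 0.
Net change = 0 − (+4) = -4.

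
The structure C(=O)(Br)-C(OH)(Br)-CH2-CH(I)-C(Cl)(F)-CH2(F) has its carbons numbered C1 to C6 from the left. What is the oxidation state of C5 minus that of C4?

C5: 2C, 1F, 1Cl → 0 + 1 + 1 = +2
C4: 2C, 1H, 1I → 0 − 1 + 1 = 0
Difference: +2 − (0) = +2.

+2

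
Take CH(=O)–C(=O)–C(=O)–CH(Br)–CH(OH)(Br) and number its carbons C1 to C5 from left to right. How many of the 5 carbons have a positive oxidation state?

4

Assign +1 per bond to O/N/halogen, −1 per bond to H or an electropositive element, and 0 per bond to carbon. Tallying each carbon:
C1: 1C, 1H, 2O → 0 − 1 + 2 = +1
C2: 2C, 2O → 0 + 2 = +2
C3: 2C, 2O → 0 + 2 = +2
C4: 2C, 1H, 1Br → 0 − 1 + 1 = 0
C5: 1C, 1H, 1O, 1Br → 0 − 1 + 1 + 1 = +1
4 carbons (C1, C2, C3, C5) meet the condition.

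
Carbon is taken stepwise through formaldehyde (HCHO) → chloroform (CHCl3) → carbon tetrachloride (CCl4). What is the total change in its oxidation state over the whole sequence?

Carbon oxidation states along the series — formaldehyde: 0, chloroform: +2, carbon tetrachloride: +4.
Net change = +4 − (0) = +4.

+4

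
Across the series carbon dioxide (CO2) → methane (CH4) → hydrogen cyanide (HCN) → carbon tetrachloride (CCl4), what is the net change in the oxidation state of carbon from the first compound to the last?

Carbon oxidation states along the series — carbon dioxide: +4, methane: -4, hydrogen cyanide: +2, carbon tetrachloride: +4.
Net change = +4 − (+4) = 0.

0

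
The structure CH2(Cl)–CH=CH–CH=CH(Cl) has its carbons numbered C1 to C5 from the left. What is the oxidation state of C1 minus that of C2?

C1: 1C, 2H, 1Cl → 0 − 2 + 1 = -1
C2: 3C, 1H → 0 − 1 = -1
Difference: -1 − (-1) = 0.

0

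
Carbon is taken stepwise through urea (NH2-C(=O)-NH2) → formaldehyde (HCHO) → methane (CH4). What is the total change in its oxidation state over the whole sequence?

Carbon oxidation states along the series — urea: +4, formaldehyde: 0, methane: -4.
Net change = -4 − (+4) = -8.

-8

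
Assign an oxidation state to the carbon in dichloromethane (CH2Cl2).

The carbon has one bond to H (-1), one bond to H (-1), one bond to Cl (+1), one bond to Cl (+1).
Oxidation state = -1 − 1 + 1 + 1 = 0.

0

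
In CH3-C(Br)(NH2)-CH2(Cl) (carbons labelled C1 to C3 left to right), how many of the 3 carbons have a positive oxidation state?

1

Tallying each carbon's bonds:
C1: 1C, 3H → 0 − 3 = -3
C2: 2C, 1N, 1Br → 0 + 1 + 1 = +2
C3: 1C, 2H, 1Cl → 0 − 2 + 1 = -1
1 carbon (C2) meets the condition.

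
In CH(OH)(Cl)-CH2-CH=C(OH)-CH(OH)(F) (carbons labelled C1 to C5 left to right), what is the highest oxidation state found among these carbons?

Tallying each carbon's bonds:
C1: 1C, 1H, 1O, 1Cl → 0 − 1 + 1 + 1 = +1
C2: 2C, 2H → 0 − 2 = -2
C3: 3C, 1H → 0 − 1 = -1
C4: 3C, 1O → 0 + 1 = +1
C5: 1C, 1H, 1O, 1F → 0 − 1 + 1 + 1 = +1
The highest value is +1.

+1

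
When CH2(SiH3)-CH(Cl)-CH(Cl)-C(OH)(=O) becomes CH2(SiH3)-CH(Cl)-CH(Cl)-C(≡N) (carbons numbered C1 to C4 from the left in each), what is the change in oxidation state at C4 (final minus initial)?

Before: C4 has 1 bond to C, 3 bonds to O → oxidation state +3.
After: C4 has 1 bond to C, 3 bonds to N → oxidation state +3.
Δ = +3 − (+3) = 0, so no net redox change at C4.

0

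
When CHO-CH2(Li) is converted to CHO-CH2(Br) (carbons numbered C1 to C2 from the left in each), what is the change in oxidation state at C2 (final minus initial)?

+2

Before: C2 has 1 bond to C, 2 bonds to H, 1 bond to Li → oxidation state -3.
After: C2 has 1 bond to C, 2 bonds to H, 1 bond to Br → oxidation state -1.
Δ = -1 − (-3) = +2, so this is an oxidation at C2.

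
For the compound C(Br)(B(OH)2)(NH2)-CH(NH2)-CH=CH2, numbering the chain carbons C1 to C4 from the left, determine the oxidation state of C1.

Bonds to more-electronegative neighbours contribute +1 each, bonds to H or metals contribute −1 each, and C–C bonds contribute 0.
C1 has one bond to C (0), one bond to Br (+1), one bond to B (-1), one bond to N (+1).
Oxidation state = 0 + 1 − 1 + 1 = +1.

+1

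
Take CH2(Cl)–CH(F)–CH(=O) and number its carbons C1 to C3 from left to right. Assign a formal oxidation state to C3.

Count +1 for every bond to an atom more electronegative than carbon and −1 for every bond to one less electronegative; C–C bonds are 0.
C3 has one bond to C (0), a double bond to O (2×+1 = +2), one bond to H (-1).
Oxidation state = 0 + 2 − 1 = +1.

+1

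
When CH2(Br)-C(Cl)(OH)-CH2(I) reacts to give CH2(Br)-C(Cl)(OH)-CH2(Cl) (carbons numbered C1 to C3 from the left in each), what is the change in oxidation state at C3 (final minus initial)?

Before: C3 has 1 bond to C, 2 bonds to H, 1 bond to I → oxidation state -1.
After: C3 has 1 bond to C, 2 bonds to H, 1 bond to Cl → oxidation state -1.
Δ = -1 − (-1) = 0, so no net redox change at C3.

0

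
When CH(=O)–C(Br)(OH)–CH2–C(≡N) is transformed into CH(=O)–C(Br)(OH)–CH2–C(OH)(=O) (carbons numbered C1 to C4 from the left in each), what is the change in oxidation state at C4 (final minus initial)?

Before: C4 has 1 bond to C, 3 bonds to N → oxidation state +3.
After: C4 has 1 bond to C, 3 bonds to O → oxidation state +3.
Δ = +3 − (+3) = 0, so no net redox change at C4.

0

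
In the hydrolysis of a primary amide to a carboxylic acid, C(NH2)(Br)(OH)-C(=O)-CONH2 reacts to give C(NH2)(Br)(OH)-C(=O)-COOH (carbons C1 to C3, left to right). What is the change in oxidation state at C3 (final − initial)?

0

Before: C3 has 1 bond to C, 2 bonds to O, 1 bond to N → oxidation state +3.
After: C3 has 1 bond to C, 3 bonds to O → oxidation state +3.
Δ = +3 − (+3) = 0, so no net redox change at C3.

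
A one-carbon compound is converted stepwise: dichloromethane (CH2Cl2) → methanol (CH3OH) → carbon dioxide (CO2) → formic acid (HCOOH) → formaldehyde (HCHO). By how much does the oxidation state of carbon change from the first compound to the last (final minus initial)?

0

Carbon oxidation states along the series — dichloromethane: 0, methanol: -2, carbon dioxide: +4, formic acid: +2, formaldehyde: 0.
Net change = 0 − (0) = 0.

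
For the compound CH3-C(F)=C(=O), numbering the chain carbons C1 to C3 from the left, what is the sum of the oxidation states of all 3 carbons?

0

Tallying each carbon's bonds:
C1: 1C, 3H → 0 − 3 = -3
C2: 3C, 1F → 0 + 1 = +1
C3: 2C, 2O → 0 + 2 = +2
Sum = -3 + 1 + 2 = 0.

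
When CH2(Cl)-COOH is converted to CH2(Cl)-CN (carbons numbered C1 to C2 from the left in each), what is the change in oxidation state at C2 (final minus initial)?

0

Before: C2 has 1 bond to C, 3 bonds to O → oxidation state +3.
After: C2 has 1 bond to C, 3 bonds to N → oxidation state +3.
Δ = +3 − (+3) = 0, so no net redox change at C2.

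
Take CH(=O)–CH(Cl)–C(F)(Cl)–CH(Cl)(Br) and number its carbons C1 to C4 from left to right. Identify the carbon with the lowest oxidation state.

C2

Assign +1 per bond to O/N/halogen, −1 per bond to H or an electropositive element, and 0 per bond to carbon. Tallying each carbon:
C1: 1C, 1H, 2O → 0 − 1 + 2 = +1
C2: 2C, 1H, 1Cl → 0 − 1 + 1 = 0
C3: 2C, 1F, 1Cl → 0 + 1 + 1 = +2
C4: 1C, 1H, 1Cl, 1Br → 0 − 1 + 1 + 1 = +1
The most reduced carbon is C2 at 0.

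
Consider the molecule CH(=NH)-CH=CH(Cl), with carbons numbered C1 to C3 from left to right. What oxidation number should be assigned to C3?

C3 has a double bond to C (2×0 = 0), one bond to H (-1), one bond to Cl (+1).
Oxidation state = 0 − 1 + 1 = 0.

0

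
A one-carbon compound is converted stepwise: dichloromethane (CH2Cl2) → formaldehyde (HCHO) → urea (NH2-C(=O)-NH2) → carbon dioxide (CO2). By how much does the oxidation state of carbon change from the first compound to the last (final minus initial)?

Carbon oxidation states along the series — dichloromethane: 0, formaldehyde: 0, urea: +4, carbon dioxide: +4.
Net change = +4 − (0) = +4.

+4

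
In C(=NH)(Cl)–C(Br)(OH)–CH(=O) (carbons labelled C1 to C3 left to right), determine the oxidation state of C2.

Each bond to a more electronegative atom (O, N, halogen) counts +1, each bond to a less electronegative atom (H, metal, B, Si) counts −1, and each C–C bond counts 0.
C2 has one bond to C (0), one bond to C (0), one bond to Br (+1), one bond to O (+1).
Oxidation state = 0 + 0 + 1 + 1 = +2.

+2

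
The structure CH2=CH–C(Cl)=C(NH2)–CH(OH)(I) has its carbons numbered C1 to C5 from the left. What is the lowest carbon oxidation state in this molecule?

-2

Bonds to more-electronegative neighbours contribute +1 each, bonds to H or metals contribute −1 each, and C–C bonds contribute 0. Tallying each carbon:
C1: 2C, 2H → 0 − 2 = -2
C2: 3C, 1H → 0 − 1 = -1
C3: 3C, 1Cl → 0 + 1 = +1
C4: 3C, 1N → 0 + 1 = +1
C5: 1C, 1H, 1O, 1I → 0 − 1 + 1 + 1 = +1
The lowest value is -2.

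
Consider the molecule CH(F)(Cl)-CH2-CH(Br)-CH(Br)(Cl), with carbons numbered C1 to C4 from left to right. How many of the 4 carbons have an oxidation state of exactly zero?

Tallying each carbon's bonds:
C1: 1C, 1H, 1F, 1Cl → 0 − 1 + 1 + 1 = +1
C2: 2C, 2H → 0 − 2 = -2
C3: 2C, 1H, 1Br → 0 − 1 + 1 = 0
C4: 1C, 1H, 1Cl, 1Br → 0 − 1 + 1 + 1 = +1
1 carbon (C3) meets the condition.

1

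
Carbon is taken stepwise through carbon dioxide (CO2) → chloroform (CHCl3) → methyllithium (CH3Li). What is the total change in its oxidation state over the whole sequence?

Carbon oxidation states along the series — carbon dioxide: +4, chloroform: +2, methyllithium: -4.
Net change = -4 − (+4) = -8.

-8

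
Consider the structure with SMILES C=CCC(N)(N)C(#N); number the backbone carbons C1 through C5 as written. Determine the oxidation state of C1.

C1 has a double bond to C (2×0 = 0), one bond to H (-1), one bond to H (-1).
Oxidation state = 0 − 1 − 1 = -2.

-2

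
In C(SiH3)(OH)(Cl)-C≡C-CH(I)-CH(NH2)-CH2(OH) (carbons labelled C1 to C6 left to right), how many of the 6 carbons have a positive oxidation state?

1

Bonds to more-electronegative neighbours contribute +1 each, bonds to H or metals contribute −1 each, and C–C bonds contribute 0. Tallying each carbon:
C1: 1C, 1O, 1Cl, 1Si → 0 + 1 + 1 − 1 = +1
C2: 4C → 0 = 0
C3: 4C → 0 = 0
C4: 2C, 1H, 1I → 0 − 1 + 1 = 0
C5: 2C, 1H, 1N → 0 − 1 + 1 = 0
C6: 1C, 2H, 1O → 0 − 2 + 1 = -1
1 carbon (C1) meets the condition.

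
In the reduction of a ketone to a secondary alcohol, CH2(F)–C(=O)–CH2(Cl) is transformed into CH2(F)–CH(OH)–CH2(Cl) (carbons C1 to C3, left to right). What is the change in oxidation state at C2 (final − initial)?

Before: C2 has 2 bonds to C, 2 bonds to O → oxidation state +2.
After: C2 has 2 bonds to C, 1 bond to H, 1 bond to O → oxidation state 0.
Δ = 0 − (+2) = -2, so this is a reduction at C2.

-2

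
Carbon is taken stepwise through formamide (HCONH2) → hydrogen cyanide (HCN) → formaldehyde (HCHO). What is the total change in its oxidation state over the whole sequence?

-2

Carbon oxidation states along the series — formamide: +2, hydrogen cyanide: +2, formaldehyde: 0.
Net change = 0 − (+2) = -2.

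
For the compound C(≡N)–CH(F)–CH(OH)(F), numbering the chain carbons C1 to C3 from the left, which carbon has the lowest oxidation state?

C2

Assign +1 per bond to O/N/halogen, −1 per bond to H or an electropositive element, and 0 per bond to carbon. Tallying each carbon:
C1: 1C, 3N → 0 + 3 = +3
C2: 2C, 1H, 1F → 0 − 1 + 1 = 0
C3: 1C, 1H, 1O, 1F → 0 − 1 + 1 + 1 = +1
The most reduced carbon is C2 at 0.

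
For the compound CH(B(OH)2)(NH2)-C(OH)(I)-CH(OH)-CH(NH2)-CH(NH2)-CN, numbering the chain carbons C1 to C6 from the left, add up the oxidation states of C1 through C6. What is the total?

+4

Tallying each carbon's bonds:
C1: 1C, 1H, 1N, 1B → 0 − 1 + 1 − 1 = -1
C2: 2C, 1O, 1I → 0 + 1 + 1 = +2
C3: 2C, 1H, 1O → 0 − 1 + 1 = 0
C4: 2C, 1H, 1N → 0 − 1 + 1 = 0
C5: 2C, 1H, 1N → 0 − 1 + 1 = 0
C6: 1C, 3N → 0 + 3 = +3
Sum = -1 + 2 + 0 + 0 + 0 + 3 = +4.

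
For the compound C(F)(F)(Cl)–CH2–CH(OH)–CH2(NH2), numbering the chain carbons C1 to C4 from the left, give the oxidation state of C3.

0

Each bond to a more electronegative atom (O, N, halogen) counts +1, each bond to a less electronegative atom (H, metal, B, Si) counts −1, and each C–C bond counts 0.
C3 has one bond to C (0), one bond to C (0), one bond to H (-1), one bond to O (+1).
Oxidation state = 0 + 0 − 1 + 1 = 0.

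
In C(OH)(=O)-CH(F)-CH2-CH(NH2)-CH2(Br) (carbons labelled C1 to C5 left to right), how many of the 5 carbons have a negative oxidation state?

Tallying each carbon's bonds:
C1: 1C, 3O → 0 + 3 = +3
C2: 2C, 1H, 1F → 0 − 1 + 1 = 0
C3: 2C, 2H → 0 − 2 = -2
C4: 2C, 1H, 1N → 0 − 1 + 1 = 0
C5: 1C, 2H, 1Br → 0 − 2 + 1 = -1
2 carbons (C3, C5) meet the condition.

2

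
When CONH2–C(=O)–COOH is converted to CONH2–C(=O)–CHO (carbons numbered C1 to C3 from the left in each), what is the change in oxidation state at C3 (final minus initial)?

-2

Before: C3 has 1 bond to C, 3 bonds to O → oxidation state +3.
After: C3 has 1 bond to C, 1 bond to H, 2 bonds to O → oxidation state +1.
Δ = +1 − (+3) = -2, so this is a reduction at C3.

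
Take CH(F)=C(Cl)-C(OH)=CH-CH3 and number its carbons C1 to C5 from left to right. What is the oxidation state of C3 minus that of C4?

C3: 3C, 1O → 0 + 1 = +1
C4: 3C, 1H → 0 − 1 = -1
Difference: +1 − (-1) = +2.

+2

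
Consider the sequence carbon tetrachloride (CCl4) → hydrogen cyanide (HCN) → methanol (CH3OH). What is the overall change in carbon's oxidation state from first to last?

Carbon oxidation states along the series — carbon tetrachloride: +4, hydrogen cyanide: +2, methanol: -2.
Net change = -2 − (+4) = -6.

-6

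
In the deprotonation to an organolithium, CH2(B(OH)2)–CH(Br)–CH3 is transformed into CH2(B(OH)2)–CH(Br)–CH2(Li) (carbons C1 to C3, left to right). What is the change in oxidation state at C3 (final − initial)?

0

Before: C3 has 1 bond to C, 3 bonds to H → oxidation state -3.
After: C3 has 1 bond to C, 2 bonds to H, 1 bond to Li → oxidation state -3.
Δ = -3 − (-3) = 0, so no net redox change at C3.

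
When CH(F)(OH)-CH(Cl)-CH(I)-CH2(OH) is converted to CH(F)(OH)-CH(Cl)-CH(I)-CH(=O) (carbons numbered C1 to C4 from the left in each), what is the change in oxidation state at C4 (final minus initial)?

Before: C4 has 1 bond to C, 2 bonds to H, 1 bond to O → oxidation state -1.
After: C4 has 1 bond to C, 1 bond to H, 2 bonds to O → oxidation state +1.
Δ = +1 − (-1) = +2, so this is an oxidation at C4.

+2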